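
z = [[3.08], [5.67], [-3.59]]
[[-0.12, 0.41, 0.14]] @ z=[[1.45]]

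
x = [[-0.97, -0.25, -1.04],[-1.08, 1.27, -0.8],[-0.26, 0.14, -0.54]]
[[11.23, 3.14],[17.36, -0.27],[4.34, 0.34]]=x@[[-10.16,  -2.6], [3.64,  -2.43], [-2.20,  -0.01]]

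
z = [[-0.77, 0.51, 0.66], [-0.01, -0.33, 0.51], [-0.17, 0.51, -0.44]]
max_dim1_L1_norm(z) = 1.94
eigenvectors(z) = [[(-0.72+0j),(0.76+0j),0.76-0.00j], [(-0.58+0j),0.45-0.19j,0.45+0.19j], [(-0.39+0j),-0.35+0.23j,(-0.35-0.23j)]]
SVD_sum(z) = [[-0.76, 0.46, 0.71], [-0.13, 0.08, 0.12], [-0.03, 0.02, 0.03]] + [[-0.01,  0.05,  -0.05], [0.12,  -0.41,  0.39], [-0.14,  0.49,  -0.47]] + [[-0.0, -0.0, -0.00], [0.0, 0.00, 0.0], [0.0, 0.00, 0.0]]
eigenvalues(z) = [0j, (-0.77+0.07j), (-0.77-0.07j)]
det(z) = 0.00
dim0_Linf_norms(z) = [0.77, 0.51, 0.66]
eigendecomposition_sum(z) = [[-0.00+0.00j,0.00+0.00j,0j], [(-0+0j),0.00+0.00j,0.00+0.00j], [-0.00+0.00j,0j,0j]] + [[-0.38+0.88j, 0.25-1.25j, 0.33+0.23j], [-0.00+0.62j, (-0.17-0.8j), (0.25+0.05j)], [(-0.08-0.52j), 0.25+0.65j, -0.22-0.01j]] + [[-0.38-0.88j, (0.25+1.25j), (0.33-0.23j)], [(-0-0.62j), (-0.17+0.8j), 0.25-0.05j], [-0.08+0.52j, 0.25-0.65j, -0.22+0.01j]]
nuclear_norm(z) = 2.06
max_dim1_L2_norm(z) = 1.14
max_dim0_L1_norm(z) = 1.61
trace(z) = -1.54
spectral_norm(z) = 1.15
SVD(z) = [[-0.99, 0.07, -0.15], [-0.17, -0.64, 0.75], [-0.04, 0.77, 0.64]] @ diag([1.14990654296362, 0.9044404436703986, 0.0015576593813228718]) @ [[0.67,-0.41,-0.62], [-0.2,0.71,-0.68], [0.72,0.58,0.39]]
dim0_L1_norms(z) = [0.95, 1.35, 1.61]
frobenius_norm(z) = 1.46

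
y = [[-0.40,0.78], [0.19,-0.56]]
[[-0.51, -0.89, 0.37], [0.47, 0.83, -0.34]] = y@[[-1.11,-1.94,0.80],[-1.22,-2.14,0.88]]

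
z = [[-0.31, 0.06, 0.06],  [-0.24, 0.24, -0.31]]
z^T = [[-0.31, -0.24], [0.06, 0.24], [0.06, -0.31]]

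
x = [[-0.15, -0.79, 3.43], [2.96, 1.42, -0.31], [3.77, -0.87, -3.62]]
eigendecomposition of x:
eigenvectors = [[(0.47+0j), (-0.11-0.47j), -0.11+0.47j], [(-0.23+0j), (-0.82+0j), (-0.82-0j)], [-0.85+0.00j, (-0.04-0.32j), (-0.04+0.32j)]]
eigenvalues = [(-5.95+0j), (1.8+1.57j), (1.8-1.57j)]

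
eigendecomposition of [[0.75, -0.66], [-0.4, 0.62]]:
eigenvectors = [[0.82,0.75], [-0.57,0.66]]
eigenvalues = [1.2, 0.17]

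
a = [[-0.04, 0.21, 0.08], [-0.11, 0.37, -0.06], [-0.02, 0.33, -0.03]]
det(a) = -0.00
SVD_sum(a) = [[-0.04,0.2,-0.01], [-0.07,0.38,-0.02], [-0.06,0.32,-0.02]] + [[0.01, 0.01, 0.09], [-0.01, -0.0, -0.04], [-0.00, -0.0, -0.01]] + [[-0.01,-0.0,0.0], [-0.03,-0.01,0.00], [0.04,0.01,-0.01]]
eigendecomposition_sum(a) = [[(-0+0.11j), (0.11-0.25j), (0.02+0.1j)], [(-0.05+0.08j), 0.19-0.12j, -0.03+0.08j], [-0.02+0.12j, 0.16-0.24j, 0.00+0.11j]] + [[(-0-0.11j), 0.11+0.25j, (0.02-0.1j)], [(-0.05-0.08j), (0.19+0.12j), -0.03-0.08j], [(-0.02-0.12j), 0.16+0.24j, -0.11j]] + [[-0.03+0.00j,-0.02-0.00j,(0.04+0j)],[(-0+0j),-0.00-0.00j,0.01+0.00j],[(0.03-0j),(0.01+0j),-0.03-0.00j]]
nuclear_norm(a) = 0.71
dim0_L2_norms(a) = [0.12, 0.54, 0.1]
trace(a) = 0.30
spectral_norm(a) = 0.55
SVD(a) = [[-0.38, 0.9, -0.22], [-0.7, -0.44, -0.56], [-0.60, -0.06, 0.80]] @ diag([0.5491640151074689, 0.10094369265486744, 0.055939748160348655]) @ [[0.19, -0.98, 0.05], [0.13, 0.08, 0.99], [0.97, 0.18, -0.14]]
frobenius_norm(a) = 0.56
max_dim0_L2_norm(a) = 0.54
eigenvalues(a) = [(0.18+0.11j), (0.18-0.11j), (-0.07+0j)]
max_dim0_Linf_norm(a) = 0.37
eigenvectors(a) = [[-0.60+0.10j, -0.60-0.10j, -0.80+0.00j], [(-0.45-0.2j), (-0.45+0.2j), -0.12+0.00j], [(-0.63+0j), (-0.63-0j), (0.59+0j)]]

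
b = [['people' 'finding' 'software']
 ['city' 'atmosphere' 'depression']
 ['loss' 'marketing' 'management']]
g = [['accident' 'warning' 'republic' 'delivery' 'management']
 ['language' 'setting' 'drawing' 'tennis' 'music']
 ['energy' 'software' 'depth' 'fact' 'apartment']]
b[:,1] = ['finding', 'atmosphere', 'marketing']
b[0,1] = 'finding'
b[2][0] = 'loss'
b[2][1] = 'marketing'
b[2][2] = 'management'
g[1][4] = 'music'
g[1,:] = ['language', 'setting', 'drawing', 'tennis', 'music']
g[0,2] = 'republic'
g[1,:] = ['language', 'setting', 'drawing', 'tennis', 'music']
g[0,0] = 'accident'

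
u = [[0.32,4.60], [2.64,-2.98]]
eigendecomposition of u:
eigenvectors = [[0.90, -0.64], [0.43, 0.77]]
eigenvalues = [2.53, -5.19]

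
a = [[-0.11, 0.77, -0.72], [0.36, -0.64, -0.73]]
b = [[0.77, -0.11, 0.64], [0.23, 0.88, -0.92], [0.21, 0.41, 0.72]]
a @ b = [[-0.06, 0.39, -1.3],  [-0.02, -0.9, 0.29]]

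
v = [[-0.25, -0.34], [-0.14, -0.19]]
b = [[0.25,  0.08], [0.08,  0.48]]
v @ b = [[-0.09,  -0.18], [-0.05,  -0.10]]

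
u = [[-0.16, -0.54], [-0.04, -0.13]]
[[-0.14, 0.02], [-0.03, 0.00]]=u @ [[0.22,0.13], [0.19,-0.07]]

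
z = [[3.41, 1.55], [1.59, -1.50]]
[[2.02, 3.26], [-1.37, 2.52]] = z@[[0.12,1.16], [1.04,-0.45]]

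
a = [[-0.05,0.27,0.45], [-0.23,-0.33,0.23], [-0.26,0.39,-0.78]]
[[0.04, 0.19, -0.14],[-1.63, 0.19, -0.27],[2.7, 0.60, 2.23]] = a@[[0.37, -1.53, -2.25],[3.37, 0.46, 1.41],[-1.90, -0.03, -1.41]]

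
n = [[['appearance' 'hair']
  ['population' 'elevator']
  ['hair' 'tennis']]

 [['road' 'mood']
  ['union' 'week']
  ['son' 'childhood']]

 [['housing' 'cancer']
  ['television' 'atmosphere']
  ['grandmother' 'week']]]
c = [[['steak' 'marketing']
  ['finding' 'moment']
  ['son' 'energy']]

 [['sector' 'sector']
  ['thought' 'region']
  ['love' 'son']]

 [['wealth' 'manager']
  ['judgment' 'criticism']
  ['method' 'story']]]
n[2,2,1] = 'week'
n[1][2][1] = 'childhood'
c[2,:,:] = [['wealth', 'manager'], ['judgment', 'criticism'], ['method', 'story']]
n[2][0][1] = 'cancer'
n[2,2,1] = 'week'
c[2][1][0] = 'judgment'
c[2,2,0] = 'method'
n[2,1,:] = ['television', 'atmosphere']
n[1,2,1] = 'childhood'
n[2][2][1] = 'week'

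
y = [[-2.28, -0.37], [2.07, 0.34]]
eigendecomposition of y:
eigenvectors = [[-0.74, 0.16], [0.67, -0.99]]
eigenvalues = [-1.94, 0.0]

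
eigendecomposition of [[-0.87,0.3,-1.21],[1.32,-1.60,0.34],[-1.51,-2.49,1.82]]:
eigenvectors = [[(-0.34+0j), -0.09+0.41j, (-0.09-0.41j)], [(-0.03+0j), (0.74+0j), (0.74-0j)], [0.94+0.00j, 0.43+0.30j, 0.43-0.30j]]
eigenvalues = [(2.46+0j), (-1.56+0.87j), (-1.56-0.87j)]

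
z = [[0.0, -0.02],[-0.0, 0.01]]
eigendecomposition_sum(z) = [[0.0, 0.00], [0.00, 0.0]] + [[0.00, -0.02], [0.00, 0.01]]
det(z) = 0.00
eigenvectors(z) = [[1.0, -0.89], [0.00, 0.45]]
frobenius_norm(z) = 0.02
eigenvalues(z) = [0.0, 0.01]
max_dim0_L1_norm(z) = 0.03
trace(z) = 0.01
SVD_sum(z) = [[0.00,-0.02], [0.00,0.01]] + [[0.0,0.0], [0.0,0.0]]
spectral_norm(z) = 0.02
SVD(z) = [[-0.89,-0.45], [0.45,-0.89]] @ diag([0.022360679774997897, 0.0]) @ [[0.0, 1.0], [-1.00, -0.00]]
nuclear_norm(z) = 0.02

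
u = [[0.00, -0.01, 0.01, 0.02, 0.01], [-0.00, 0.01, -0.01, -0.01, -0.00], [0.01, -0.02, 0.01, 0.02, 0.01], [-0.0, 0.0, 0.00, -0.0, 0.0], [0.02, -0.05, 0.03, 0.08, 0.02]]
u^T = [[0.00, -0.0, 0.01, -0.0, 0.02], [-0.01, 0.01, -0.02, 0.00, -0.05], [0.01, -0.01, 0.01, 0.0, 0.03], [0.02, -0.01, 0.02, -0.00, 0.08], [0.01, -0.00, 0.01, 0.00, 0.02]]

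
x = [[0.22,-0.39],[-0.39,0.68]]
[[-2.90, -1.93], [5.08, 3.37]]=x@ [[-4.55, -0.4],  [4.86, 4.73]]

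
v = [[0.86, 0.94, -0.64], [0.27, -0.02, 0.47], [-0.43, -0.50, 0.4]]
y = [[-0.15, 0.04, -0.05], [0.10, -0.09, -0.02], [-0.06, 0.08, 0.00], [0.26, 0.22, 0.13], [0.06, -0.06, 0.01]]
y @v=[[-0.1, -0.12, 0.09],[0.07, 0.11, -0.11],[-0.03, -0.06, 0.08],[0.23, 0.18, -0.01],[0.03, 0.05, -0.06]]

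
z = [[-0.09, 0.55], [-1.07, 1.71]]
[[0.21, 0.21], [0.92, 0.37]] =z @ [[-0.33,  0.36], [0.33,  0.44]]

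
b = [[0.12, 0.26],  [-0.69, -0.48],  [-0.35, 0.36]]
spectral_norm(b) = 0.88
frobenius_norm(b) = 1.02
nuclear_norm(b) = 1.40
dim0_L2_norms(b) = [0.78, 0.65]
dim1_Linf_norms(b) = [0.26, 0.69, 0.36]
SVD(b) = [[-0.28,0.29], [0.96,-0.02], [0.1,0.96]] @ diag([0.8799009478929234, 0.5161146402662248]) @ [[-0.83, -0.56], [-0.56, 0.83]]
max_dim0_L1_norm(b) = 1.16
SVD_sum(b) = [[0.20, 0.14], [-0.69, -0.47], [-0.07, -0.05]] + [[-0.08,0.12], [0.0,-0.01], [-0.28,0.41]]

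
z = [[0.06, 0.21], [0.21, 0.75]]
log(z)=[[-6.32,1.71], [1.71,-0.69]]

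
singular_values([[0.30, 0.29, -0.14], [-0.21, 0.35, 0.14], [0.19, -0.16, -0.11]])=[0.5, 0.45, 0.0]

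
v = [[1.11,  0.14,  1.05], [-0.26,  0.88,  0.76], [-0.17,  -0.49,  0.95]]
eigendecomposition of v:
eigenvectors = [[(0.91+0j), (-0.65+0j), -0.65-0.00j], [-0.39+0.00j, -0.43-0.41j, -0.43+0.41j], [0.14+0.00j, (0.21-0.43j), (0.21+0.43j)]]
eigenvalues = [(1.21+0j), (0.86+0.78j), (0.86-0.78j)]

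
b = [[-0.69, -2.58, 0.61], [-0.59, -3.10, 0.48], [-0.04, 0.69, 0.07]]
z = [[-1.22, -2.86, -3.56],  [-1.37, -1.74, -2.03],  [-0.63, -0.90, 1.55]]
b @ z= [[3.99, 5.91, 8.64],[4.66, 6.65, 9.14],[-0.94, -1.15, -1.15]]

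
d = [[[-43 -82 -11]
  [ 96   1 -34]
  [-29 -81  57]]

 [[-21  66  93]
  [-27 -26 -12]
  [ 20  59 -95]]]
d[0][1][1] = 1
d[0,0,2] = -11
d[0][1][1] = 1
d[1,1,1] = -26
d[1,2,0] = 20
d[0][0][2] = -11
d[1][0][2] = 93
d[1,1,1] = -26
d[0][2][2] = 57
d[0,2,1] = -81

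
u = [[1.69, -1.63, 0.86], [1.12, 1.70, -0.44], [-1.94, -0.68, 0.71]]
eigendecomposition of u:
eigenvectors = [[0.66+0.00j, 0.66-0.00j, (-0.08+0j)], [(-0.12-0.45j), -0.12+0.45j, 0.42+0.00j], [-0.16+0.56j, -0.16-0.56j, (0.9+0j)]]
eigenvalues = [(1.77+1.83j), (1.77-1.83j), (0.56+0j)]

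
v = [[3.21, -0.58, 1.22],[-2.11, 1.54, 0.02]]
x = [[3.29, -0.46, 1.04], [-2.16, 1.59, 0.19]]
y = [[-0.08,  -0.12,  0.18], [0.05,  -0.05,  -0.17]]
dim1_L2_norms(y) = [0.23, 0.18]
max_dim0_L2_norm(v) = 3.84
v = x + y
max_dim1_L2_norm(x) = 3.48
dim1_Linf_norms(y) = [0.18, 0.17]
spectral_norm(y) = 0.27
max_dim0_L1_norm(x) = 5.45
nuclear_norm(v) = 5.37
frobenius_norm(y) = 0.30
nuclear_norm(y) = 0.39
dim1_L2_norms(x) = [3.48, 2.69]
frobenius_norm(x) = 4.40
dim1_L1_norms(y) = [0.38, 0.27]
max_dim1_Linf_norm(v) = 3.21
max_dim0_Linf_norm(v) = 3.21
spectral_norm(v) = 4.19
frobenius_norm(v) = 4.35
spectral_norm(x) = 4.21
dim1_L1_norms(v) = [5.01, 3.67]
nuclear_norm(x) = 5.49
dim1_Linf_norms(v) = [3.21, 2.11]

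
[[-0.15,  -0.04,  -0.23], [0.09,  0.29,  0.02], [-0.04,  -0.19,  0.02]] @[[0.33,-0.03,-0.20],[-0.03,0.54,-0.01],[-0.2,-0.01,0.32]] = [[-0.00, -0.01, -0.04], [0.02, 0.15, -0.01], [-0.01, -0.1, 0.02]]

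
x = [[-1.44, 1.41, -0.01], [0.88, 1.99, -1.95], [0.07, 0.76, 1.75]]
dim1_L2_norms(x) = [2.02, 2.92, 1.91]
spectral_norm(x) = 3.07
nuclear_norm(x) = 6.68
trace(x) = 2.30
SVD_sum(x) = [[0.11, 0.45, -0.52], [0.45, 1.87, -2.15], [-0.13, -0.52, 0.60]] + [[-0.83, 1.20, 0.87], [0.01, -0.01, -0.01], [-0.68, 0.99, 0.71]] + [[-0.72,-0.24,-0.36],[0.42,0.14,0.21],[0.88,0.29,0.44]]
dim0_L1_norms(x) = [2.39, 4.16, 3.71]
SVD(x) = [[0.23, -0.77, -0.59], [0.94, 0.01, 0.35], [-0.26, -0.64, 0.73]] @ diag([3.0699186348297665, 2.1974207823557945, 1.4109363843900937]) @ [[0.16, 0.65, -0.75], [0.49, -0.71, -0.51], [0.86, 0.28, 0.43]]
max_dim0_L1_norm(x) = 4.16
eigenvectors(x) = [[0.98+0.00j, 0.29-0.10j, (0.29+0.1j)], [(-0.22+0j), (0.79+0j), (0.79-0j)], [0.03+0.00j, 0.12-0.51j, 0.12+0.51j]]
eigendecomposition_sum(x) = [[-1.64-0.00j, 0.56-0.00j, (0.3-0j)], [0.36+0.00j, (-0.12+0j), (-0.07+0j)], [(-0.05-0j), 0.02-0.00j, 0.01-0.00j]] + [[(0.1-0.02j), 0.43-0.00j, (-0.16+0.69j)],[0.26+0.03j, 1.06+0.34j, (-0.94+1.56j)],[(0.06-0.16j), 0.37-0.63j, (0.87+0.84j)]] + [[0.10+0.02j, (0.43+0j), (-0.16-0.69j)], [0.26-0.03j, (1.06-0.34j), -0.94-1.56j], [(0.06+0.16j), (0.37+0.63j), 0.87-0.84j]]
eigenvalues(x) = [(-1.75+0j), (2.03+1.15j), (2.03-1.15j)]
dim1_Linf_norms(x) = [1.44, 1.99, 1.75]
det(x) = -9.52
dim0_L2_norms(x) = [1.69, 2.55, 2.62]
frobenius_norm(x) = 4.03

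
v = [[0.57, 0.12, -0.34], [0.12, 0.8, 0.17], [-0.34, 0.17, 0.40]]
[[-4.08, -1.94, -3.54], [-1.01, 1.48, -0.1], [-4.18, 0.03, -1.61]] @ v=[[-1.35, -2.64, -0.36], [-0.36, 1.05, 0.56], [-1.83, -0.75, 0.78]]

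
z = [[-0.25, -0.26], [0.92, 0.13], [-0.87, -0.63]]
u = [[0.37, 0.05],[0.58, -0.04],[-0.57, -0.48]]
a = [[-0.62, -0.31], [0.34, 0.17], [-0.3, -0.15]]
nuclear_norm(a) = 0.86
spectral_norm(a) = 0.86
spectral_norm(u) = 0.95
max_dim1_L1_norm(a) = 0.93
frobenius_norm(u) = 1.02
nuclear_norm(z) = 1.78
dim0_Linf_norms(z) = [0.92, 0.63]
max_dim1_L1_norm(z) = 1.5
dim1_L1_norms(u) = [0.42, 0.62, 1.05]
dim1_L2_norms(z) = [0.36, 0.93, 1.07]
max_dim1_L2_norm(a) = 0.69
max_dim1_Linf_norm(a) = 0.62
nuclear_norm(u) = 1.31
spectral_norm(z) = 1.42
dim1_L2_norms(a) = [0.69, 0.38, 0.34]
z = u + a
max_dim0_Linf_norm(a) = 0.62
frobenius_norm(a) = 0.86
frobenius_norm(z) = 1.47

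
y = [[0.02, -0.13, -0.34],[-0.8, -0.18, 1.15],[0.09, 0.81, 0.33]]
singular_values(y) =[1.45, 0.89, 0.11]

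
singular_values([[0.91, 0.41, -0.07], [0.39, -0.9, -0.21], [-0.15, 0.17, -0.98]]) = [1.01, 1.0, 1.0]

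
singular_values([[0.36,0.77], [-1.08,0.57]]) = [1.22, 0.85]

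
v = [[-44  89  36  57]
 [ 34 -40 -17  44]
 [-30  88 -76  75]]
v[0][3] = 57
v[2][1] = 88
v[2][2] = -76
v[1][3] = 44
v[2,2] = -76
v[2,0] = -30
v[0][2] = 36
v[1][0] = 34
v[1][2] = -17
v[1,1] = -40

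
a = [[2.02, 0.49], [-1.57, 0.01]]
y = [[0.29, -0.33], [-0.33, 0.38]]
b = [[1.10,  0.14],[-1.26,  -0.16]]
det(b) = 0.00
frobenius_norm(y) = 0.67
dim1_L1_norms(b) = [1.24, 1.42]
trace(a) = 2.03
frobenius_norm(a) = 2.60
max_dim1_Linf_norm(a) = 2.02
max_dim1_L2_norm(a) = 2.08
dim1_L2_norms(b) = [1.11, 1.27]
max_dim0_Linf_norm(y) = 0.38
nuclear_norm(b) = 1.69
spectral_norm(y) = 0.67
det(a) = 0.79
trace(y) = 0.67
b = y @ a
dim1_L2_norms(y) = [0.44, 0.5]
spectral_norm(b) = 1.69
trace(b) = 0.94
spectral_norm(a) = 2.59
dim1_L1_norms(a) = [2.51, 1.58]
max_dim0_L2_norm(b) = 1.67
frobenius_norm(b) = 1.69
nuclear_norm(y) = 0.67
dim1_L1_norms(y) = [0.62, 0.71]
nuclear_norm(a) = 2.89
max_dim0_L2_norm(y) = 0.5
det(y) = 0.00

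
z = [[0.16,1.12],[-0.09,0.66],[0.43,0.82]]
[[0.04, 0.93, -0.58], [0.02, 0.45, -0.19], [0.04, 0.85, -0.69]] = z@[[0.04,0.55,-0.85], [0.03,0.75,-0.40]]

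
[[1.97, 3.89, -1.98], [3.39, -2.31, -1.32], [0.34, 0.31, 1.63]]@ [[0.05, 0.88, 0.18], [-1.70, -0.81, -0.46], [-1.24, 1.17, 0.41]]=[[-4.06, -3.73, -2.25], [5.73, 3.31, 1.13], [-2.53, 1.96, 0.59]]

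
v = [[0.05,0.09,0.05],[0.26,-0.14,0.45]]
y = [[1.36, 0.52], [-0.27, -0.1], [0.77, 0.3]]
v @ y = [[0.08, 0.03], [0.74, 0.28]]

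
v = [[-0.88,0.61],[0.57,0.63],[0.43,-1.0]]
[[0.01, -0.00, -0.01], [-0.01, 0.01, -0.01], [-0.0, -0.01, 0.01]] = v@[[-0.01, 0.01, 0.0], [0.0, 0.01, -0.01]]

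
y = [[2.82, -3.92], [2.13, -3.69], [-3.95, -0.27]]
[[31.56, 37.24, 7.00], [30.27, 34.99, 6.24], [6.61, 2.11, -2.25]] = y @[[-1.07, 0.11, 0.66], [-8.82, -9.42, -1.31]]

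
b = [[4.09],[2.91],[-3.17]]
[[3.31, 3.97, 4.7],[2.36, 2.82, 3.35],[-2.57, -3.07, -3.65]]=b @ [[0.81, 0.97, 1.15]]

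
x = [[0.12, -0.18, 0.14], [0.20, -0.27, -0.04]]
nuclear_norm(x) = 0.54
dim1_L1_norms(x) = [0.44, 0.51]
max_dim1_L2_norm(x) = 0.34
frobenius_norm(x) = 0.43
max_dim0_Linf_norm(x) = 0.27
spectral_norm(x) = 0.40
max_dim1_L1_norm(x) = 0.51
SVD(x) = [[-0.58, -0.82], [-0.82, 0.58]] @ diag([0.4020394138334003, 0.13879592834264234]) @ [[-0.58, 0.81, -0.12], [0.12, -0.06, -0.99]]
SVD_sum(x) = [[0.13, -0.19, 0.03],[0.19, -0.27, 0.04]] + [[-0.01, 0.01, 0.11], [0.01, -0.0, -0.08]]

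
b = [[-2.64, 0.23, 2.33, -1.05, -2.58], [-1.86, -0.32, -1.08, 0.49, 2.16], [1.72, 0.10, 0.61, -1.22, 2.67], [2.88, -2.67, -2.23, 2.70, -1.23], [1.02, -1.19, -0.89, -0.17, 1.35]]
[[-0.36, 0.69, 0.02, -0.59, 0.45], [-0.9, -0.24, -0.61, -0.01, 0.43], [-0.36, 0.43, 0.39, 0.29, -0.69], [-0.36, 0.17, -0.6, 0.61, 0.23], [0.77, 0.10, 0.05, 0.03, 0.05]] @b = [[-1.54, 0.74, -0.66, -0.98, 3.81], [2.18, -0.68, -2.57, 1.47, 0.77], [0.95, -0.13, -1.1, 1.01, 1.61], [1.59, -2.1, -2.95, 2.8, -0.75], [-2.00, 0.01, 1.61, -0.75, -1.61]]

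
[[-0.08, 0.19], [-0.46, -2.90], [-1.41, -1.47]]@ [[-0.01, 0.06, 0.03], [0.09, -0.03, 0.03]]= [[0.02, -0.01, 0.00], [-0.26, 0.06, -0.1], [-0.12, -0.04, -0.09]]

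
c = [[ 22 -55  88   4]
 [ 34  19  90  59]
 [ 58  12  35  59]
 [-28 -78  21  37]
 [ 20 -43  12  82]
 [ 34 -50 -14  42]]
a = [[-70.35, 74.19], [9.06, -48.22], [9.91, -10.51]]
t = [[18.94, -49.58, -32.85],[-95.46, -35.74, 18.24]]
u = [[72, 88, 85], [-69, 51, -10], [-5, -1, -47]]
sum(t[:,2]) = -14.610000000000003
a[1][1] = -48.22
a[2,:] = [9.91, -10.51]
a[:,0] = [-70.35, 9.06, 9.91]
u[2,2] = -47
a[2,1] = -10.51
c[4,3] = 82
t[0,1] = -49.58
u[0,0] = 72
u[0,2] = 85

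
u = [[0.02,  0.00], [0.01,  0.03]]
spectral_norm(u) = 0.03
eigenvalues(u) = [0.03, 0.02]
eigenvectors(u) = [[0.0, 0.71], [1.00, -0.71]]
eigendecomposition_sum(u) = [[0.0, 0.00],  [0.03, 0.03]] + [[0.02, 0.0], [-0.02, 0.00]]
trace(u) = 0.05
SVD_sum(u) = [[0.0, 0.01], [0.01, 0.03]] + [[0.02, -0.01], [-0.00, 0.00]]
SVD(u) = [[0.29, 0.96], [0.96, -0.29]] @ diag([0.0325661653798294, 0.01842402975609845]) @ [[0.47, 0.88], [0.88, -0.47]]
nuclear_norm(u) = 0.05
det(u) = 0.00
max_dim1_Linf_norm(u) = 0.03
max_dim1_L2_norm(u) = 0.03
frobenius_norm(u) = 0.04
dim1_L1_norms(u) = [0.02, 0.04]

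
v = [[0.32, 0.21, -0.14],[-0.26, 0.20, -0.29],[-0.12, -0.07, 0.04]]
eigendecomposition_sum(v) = [[0.00-0.00j, (-0+0j), 0.00-0.00j], [(-0+0j), 0.00-0.00j, (-0+0j)], [(-0+0j), 0.00-0.00j, (-0+0j)]] + [[0.16+0.08j, 0.11-0.19j, (-0.07+0.23j)],[-0.13+0.09j, 0.10+0.16j, (-0.14-0.15j)],[-0.06-0.03j, (-0.04+0.07j), 0.02-0.08j]] + [[(0.16-0.08j), 0.11+0.19j, -0.07-0.23j], [-0.13-0.09j, 0.10-0.16j, -0.14+0.15j], [-0.06+0.03j, -0.04-0.07j, 0.02+0.08j]]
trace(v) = 0.56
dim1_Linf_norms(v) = [0.32, 0.29, 0.12]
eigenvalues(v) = [(-0+0j), (0.28+0.16j), (0.28-0.16j)]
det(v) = -0.00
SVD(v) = [[-0.35, -0.88, 0.33], [0.93, -0.38, -0.03], [0.15, 0.3, 0.94]] @ diag([0.43911998178642625, 0.4311266455668654, 0.0018593219600409837]) @ [[-0.84,0.23,-0.49],[-0.51,-0.65,0.57],[0.19,-0.72,-0.67]]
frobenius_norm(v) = 0.62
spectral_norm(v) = 0.44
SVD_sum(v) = [[0.13, -0.04, 0.07], [-0.34, 0.09, -0.2], [-0.06, 0.02, -0.03]] + [[0.19, 0.25, -0.21], [0.08, 0.11, -0.09], [-0.07, -0.08, 0.07]] + [[0.0, -0.0, -0.0], [-0.0, 0.00, 0.0], [0.00, -0.0, -0.00]]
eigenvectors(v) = [[0.18+0.00j, (0.73+0j), (0.73-0j)],[-0.72+0.00j, (-0.31+0.55j), (-0.31-0.55j)],[(-0.67+0j), (-0.26+0.01j), (-0.26-0.01j)]]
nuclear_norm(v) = 0.87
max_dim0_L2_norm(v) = 0.43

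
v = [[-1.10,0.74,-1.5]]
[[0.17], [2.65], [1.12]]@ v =[[-0.19,0.13,-0.26], [-2.92,1.96,-3.97], [-1.23,0.83,-1.68]]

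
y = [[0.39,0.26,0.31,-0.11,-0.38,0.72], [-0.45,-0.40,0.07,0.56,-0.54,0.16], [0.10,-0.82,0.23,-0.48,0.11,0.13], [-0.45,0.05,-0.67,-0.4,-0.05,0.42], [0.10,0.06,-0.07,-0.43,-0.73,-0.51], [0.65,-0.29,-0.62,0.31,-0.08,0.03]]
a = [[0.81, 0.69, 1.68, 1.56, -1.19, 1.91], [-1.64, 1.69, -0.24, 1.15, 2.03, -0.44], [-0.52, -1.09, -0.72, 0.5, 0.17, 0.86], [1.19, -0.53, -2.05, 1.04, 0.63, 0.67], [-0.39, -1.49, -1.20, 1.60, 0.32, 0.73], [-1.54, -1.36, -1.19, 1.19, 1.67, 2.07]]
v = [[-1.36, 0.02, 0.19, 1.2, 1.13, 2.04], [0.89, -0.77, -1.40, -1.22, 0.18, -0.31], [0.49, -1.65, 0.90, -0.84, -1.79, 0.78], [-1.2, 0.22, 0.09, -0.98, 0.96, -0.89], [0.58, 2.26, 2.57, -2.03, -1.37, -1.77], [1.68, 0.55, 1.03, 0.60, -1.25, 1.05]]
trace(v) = -2.53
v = y @ a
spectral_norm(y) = 1.00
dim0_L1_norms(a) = [6.09, 6.85, 7.08, 7.04, 6.01, 6.68]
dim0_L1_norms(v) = [6.2, 5.47, 6.18, 6.87, 6.68, 6.84]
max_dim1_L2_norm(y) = 1.0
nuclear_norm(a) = 15.17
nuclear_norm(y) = 5.98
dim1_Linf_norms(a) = [1.91, 2.03, 1.09, 2.05, 1.6, 2.07]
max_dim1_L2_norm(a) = 3.76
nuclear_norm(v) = 15.15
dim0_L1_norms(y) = [2.14, 1.88, 1.97, 2.29, 1.89, 1.97]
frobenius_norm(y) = 2.44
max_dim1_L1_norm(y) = 2.18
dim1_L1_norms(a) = [7.84, 7.19, 3.86, 6.11, 5.73, 9.02]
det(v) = 20.56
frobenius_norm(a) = 7.39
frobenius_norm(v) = 7.39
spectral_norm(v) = 5.11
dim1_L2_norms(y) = [1.0, 1.0, 1.0, 1.0, 1.0, 1.0]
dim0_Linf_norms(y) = [0.65, 0.82, 0.67, 0.56, 0.73, 0.72]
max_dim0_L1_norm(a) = 7.08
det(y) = 0.98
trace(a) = 5.21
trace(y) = -0.88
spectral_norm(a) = 5.10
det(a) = 20.95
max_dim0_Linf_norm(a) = 2.07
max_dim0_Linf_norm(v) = 2.57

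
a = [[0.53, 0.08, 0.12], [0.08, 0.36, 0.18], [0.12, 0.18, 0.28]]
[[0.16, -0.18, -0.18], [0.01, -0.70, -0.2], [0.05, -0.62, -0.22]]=a @ [[0.28,  0.18,  -0.18], [-0.11,  -1.21,  -0.25], [0.14,  -1.53,  -0.55]]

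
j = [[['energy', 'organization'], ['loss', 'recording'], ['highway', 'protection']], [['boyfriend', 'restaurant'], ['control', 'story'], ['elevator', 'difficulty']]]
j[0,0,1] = 'organization'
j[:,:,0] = [['energy', 'loss', 'highway'], ['boyfriend', 'control', 'elevator']]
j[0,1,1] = 'recording'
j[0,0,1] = 'organization'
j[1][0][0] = 'boyfriend'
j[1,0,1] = 'restaurant'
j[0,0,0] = 'energy'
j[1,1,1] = 'story'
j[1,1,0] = 'control'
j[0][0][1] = 'organization'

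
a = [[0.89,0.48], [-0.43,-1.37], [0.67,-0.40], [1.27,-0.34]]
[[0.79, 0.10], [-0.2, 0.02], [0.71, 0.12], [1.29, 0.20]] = a@[[0.97,0.14], [-0.16,-0.06]]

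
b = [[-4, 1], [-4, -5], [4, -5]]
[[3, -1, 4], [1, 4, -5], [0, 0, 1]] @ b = [[8, -12], [-40, 6], [4, -5]]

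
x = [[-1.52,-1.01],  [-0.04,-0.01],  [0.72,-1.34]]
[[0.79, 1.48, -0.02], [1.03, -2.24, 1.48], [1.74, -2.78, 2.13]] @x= [[-1.27,-0.79], [-0.41,-3.0], [-1.0,-4.58]]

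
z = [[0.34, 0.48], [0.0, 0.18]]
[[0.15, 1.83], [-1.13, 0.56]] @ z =[[0.05,0.40], [-0.38,-0.44]]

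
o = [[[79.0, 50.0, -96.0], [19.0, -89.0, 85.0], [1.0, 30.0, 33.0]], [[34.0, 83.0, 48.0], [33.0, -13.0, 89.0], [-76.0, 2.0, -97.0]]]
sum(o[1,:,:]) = 103.0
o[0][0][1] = 50.0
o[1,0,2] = 48.0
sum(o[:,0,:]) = 198.0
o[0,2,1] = 30.0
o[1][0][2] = 48.0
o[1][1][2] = 89.0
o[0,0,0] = 79.0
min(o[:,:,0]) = -76.0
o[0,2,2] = 33.0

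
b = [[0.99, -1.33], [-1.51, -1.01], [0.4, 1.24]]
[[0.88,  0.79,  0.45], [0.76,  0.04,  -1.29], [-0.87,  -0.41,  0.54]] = b @ [[-0.04, 0.25, 0.72], [-0.69, -0.41, 0.2]]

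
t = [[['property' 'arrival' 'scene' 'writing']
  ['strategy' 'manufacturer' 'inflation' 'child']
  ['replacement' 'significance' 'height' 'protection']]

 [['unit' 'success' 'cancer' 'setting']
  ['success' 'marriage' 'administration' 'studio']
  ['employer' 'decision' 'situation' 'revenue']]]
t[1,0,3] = 'setting'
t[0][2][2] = 'height'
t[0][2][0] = 'replacement'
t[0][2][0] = 'replacement'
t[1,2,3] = 'revenue'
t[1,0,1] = 'success'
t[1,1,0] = 'success'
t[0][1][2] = 'inflation'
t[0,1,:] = ['strategy', 'manufacturer', 'inflation', 'child']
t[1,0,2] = 'cancer'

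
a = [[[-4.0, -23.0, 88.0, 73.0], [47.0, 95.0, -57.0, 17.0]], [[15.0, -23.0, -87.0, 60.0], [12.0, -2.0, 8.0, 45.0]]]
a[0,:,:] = [[-4.0, -23.0, 88.0, 73.0], [47.0, 95.0, -57.0, 17.0]]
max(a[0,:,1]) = 95.0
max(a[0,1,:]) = 95.0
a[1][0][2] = -87.0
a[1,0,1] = -23.0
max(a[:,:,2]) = 88.0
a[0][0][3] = 73.0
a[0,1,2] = -57.0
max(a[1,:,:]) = 60.0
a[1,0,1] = -23.0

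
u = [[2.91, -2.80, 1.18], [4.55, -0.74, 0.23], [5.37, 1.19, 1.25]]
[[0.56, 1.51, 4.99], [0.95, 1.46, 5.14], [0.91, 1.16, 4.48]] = u@[[0.21, 0.28, 1.01], [-0.04, -0.26, -0.75], [-0.14, -0.03, -0.04]]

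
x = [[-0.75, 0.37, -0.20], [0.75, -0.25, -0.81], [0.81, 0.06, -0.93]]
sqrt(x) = [[(0.04+0.45j), (0.57-0.16j), -0.65-0.13j], [(-0.11-1.12j), 1.07+0.40j, (-1.3+0.31j)], [0.28-0.95j, 0.67+0.34j, (-0.66+0.27j)]]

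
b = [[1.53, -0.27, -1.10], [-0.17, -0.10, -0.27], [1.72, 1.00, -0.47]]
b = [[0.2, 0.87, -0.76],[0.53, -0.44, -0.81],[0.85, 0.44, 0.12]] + [[1.33, -1.14, -0.34], [-0.70, 0.34, 0.54], [0.87, 0.56, -0.59]]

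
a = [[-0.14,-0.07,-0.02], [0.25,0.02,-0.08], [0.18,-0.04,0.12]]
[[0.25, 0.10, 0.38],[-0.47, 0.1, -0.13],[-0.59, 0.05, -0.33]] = a @ [[-2.31,0.31,-0.99],[1.30,-1.8,-2.83],[-1.03,-0.69,-2.17]]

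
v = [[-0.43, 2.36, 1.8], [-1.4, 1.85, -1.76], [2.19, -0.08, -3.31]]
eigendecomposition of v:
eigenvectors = [[0.47+0.00j, -0.27+0.60j, -0.27-0.60j],  [(-0.14+0j), -0.69+0.00j, (-0.69-0j)],  [(-0.87+0j), 0.28j, 0.00-0.28j]]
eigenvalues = [(-4.49+0j), (1.3+1.93j), (1.3-1.93j)]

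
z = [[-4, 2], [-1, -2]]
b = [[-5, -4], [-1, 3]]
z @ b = [[18, 22], [7, -2]]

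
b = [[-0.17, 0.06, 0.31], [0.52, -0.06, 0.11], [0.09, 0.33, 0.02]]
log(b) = [[-1.33,-0.98,1.22], [2.59,-0.86,-1.73], [-1.79,0.86,-0.6]]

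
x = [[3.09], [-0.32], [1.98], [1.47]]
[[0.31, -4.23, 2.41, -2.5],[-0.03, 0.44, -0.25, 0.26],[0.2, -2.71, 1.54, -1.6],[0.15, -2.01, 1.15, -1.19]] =x @[[0.1,-1.37,0.78,-0.81]]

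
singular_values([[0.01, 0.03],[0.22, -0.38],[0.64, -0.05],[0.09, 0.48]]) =[0.71, 0.58]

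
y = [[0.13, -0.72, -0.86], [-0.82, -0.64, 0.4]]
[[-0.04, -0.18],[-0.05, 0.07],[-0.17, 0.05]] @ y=[[0.14, 0.14, -0.04], [-0.06, -0.01, 0.07], [-0.06, 0.09, 0.17]]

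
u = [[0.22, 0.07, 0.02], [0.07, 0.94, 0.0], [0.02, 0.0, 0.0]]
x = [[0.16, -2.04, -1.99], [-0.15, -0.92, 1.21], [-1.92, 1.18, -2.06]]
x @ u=[[-0.15, -1.91, 0.00], [-0.07, -0.88, -0.00], [-0.38, 0.97, -0.04]]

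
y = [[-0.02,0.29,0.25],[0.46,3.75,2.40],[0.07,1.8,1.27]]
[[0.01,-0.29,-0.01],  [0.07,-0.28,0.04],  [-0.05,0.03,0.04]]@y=[[-0.13, -1.10, -0.71], [-0.13, -0.96, -0.6], [0.02, 0.17, 0.11]]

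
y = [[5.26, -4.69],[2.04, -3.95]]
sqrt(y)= [[2.37-0.29j, (-1.39+1.14j)],[(0.6-0.5j), (-0.35+1.95j)]]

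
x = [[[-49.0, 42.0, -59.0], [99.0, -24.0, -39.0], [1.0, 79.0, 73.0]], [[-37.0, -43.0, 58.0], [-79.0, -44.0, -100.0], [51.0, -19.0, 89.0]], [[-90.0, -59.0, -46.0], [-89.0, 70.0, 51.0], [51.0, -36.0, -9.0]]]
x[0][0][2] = -59.0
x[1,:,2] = [58.0, -100.0, 89.0]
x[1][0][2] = 58.0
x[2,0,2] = -46.0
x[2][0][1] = -59.0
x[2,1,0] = -89.0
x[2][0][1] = -59.0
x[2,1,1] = 70.0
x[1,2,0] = 51.0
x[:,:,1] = [[42.0, -24.0, 79.0], [-43.0, -44.0, -19.0], [-59.0, 70.0, -36.0]]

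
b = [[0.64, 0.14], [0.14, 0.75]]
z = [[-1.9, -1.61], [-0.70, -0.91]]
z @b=[[-1.44, -1.47], [-0.58, -0.78]]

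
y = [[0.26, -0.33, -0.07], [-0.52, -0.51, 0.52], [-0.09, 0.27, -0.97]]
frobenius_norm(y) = 1.42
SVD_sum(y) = [[-0.01, -0.01, 0.03], [-0.16, -0.35, 0.69], [0.20, 0.42, -0.83]] + [[0.12, 0.03, 0.04], [-0.38, -0.11, -0.14], [-0.31, -0.09, -0.12]] + [[0.15, -0.35, -0.14], [0.02, -0.06, -0.02], [0.03, -0.06, -0.02]]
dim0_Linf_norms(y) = [0.52, 0.51, 0.97]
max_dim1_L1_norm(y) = 1.55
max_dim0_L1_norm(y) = 1.56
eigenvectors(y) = [[0.84, -0.39, -0.11], [-0.52, -0.83, -0.65], [-0.15, -0.40, 0.75]]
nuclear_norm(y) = 2.21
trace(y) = -1.22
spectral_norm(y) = 1.23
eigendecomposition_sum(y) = [[0.38, -0.14, -0.07], [-0.23, 0.09, 0.04], [-0.07, 0.03, 0.01]] + [[-0.10, -0.13, -0.13], [-0.22, -0.27, -0.27], [-0.11, -0.13, -0.13]] + [[-0.01, -0.06, 0.13], [-0.07, -0.33, 0.75], [0.08, 0.38, -0.85]]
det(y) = 0.29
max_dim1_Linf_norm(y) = 0.97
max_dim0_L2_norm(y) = 1.1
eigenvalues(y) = [0.48, -0.5, -1.19]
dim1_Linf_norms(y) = [0.33, 0.52, 0.97]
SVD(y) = [[0.02, -0.23, 0.97], [0.64, 0.75, 0.16], [-0.77, 0.62, 0.16]] @ diag([1.2319270846344734, 0.5596423835690364, 0.41636049363162864]) @ [[-0.21, -0.44, 0.87], [-0.90, -0.25, -0.34], [0.37, -0.86, -0.34]]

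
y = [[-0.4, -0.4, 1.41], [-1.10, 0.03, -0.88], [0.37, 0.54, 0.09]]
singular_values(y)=[1.73, 1.25, 0.44]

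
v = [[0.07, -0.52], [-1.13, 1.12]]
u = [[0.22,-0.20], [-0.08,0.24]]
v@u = [[0.06, -0.14], [-0.34, 0.49]]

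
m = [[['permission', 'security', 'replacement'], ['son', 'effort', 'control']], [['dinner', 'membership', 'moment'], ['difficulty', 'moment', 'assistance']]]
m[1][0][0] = 'dinner'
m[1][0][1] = 'membership'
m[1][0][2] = 'moment'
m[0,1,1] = 'effort'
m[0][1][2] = 'control'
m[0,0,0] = 'permission'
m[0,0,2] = 'replacement'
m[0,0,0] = 'permission'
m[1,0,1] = 'membership'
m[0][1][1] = 'effort'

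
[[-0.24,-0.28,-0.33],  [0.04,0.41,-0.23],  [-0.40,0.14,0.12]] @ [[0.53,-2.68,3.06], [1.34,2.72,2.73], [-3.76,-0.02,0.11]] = [[0.74, -0.11, -1.54], [1.44, 1.01, 1.22], [-0.48, 1.45, -0.83]]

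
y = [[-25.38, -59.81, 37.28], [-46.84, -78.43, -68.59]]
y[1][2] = -68.59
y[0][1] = -59.81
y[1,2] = -68.59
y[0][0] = -25.38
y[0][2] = 37.28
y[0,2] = 37.28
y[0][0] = -25.38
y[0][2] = 37.28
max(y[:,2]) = 37.28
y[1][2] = -68.59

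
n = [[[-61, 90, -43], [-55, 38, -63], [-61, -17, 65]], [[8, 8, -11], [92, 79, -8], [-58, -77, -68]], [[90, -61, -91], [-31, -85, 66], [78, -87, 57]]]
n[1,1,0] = 92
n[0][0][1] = 90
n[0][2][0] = -61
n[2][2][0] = 78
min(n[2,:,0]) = -31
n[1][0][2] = -11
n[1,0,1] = 8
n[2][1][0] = -31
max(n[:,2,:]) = 78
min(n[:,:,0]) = -61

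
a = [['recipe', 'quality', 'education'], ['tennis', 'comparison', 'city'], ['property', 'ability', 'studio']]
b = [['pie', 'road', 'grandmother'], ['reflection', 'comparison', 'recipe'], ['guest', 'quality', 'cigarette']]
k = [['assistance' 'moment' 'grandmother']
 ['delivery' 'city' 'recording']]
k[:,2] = ['grandmother', 'recording']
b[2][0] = 'guest'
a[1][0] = 'tennis'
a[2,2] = 'studio'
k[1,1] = 'city'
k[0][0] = 'assistance'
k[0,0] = 'assistance'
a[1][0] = 'tennis'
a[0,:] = ['recipe', 'quality', 'education']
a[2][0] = 'property'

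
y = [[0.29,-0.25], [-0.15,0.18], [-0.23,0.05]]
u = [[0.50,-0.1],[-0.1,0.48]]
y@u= [[0.17,-0.15], [-0.09,0.10], [-0.12,0.05]]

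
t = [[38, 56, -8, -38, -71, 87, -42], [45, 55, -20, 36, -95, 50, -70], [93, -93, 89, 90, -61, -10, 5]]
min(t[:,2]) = -20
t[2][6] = 5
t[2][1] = -93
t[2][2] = 89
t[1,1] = 55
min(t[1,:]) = -95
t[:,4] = [-71, -95, -61]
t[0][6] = -42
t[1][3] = 36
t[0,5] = 87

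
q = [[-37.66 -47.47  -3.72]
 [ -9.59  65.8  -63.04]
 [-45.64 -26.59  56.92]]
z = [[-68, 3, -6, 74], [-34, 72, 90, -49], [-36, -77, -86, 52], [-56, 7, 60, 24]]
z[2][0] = -36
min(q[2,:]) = -45.64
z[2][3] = 52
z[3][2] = 60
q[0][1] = -47.47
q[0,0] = -37.66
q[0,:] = [-37.66, -47.47, -3.72]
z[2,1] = -77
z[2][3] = 52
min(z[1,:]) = -49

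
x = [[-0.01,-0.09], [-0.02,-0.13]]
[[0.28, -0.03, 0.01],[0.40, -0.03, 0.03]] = x@[[0.02, -1.56, -2.65], [-3.09, 0.49, 0.14]]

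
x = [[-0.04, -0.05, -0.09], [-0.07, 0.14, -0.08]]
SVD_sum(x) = [[-0.01, 0.02, -0.01], [-0.07, 0.13, -0.09]] + [[-0.03,-0.07,-0.08], [0.00,0.01,0.01]]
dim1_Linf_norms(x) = [0.09, 0.14]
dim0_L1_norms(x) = [0.11, 0.19, 0.17]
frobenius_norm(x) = 0.21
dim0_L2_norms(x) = [0.08, 0.15, 0.12]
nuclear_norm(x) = 0.29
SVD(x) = [[0.15, 0.99], [0.99, -0.15]] @ diag([0.17711435829356753, 0.10830745166542231]) @ [[-0.43, 0.74, -0.52], [-0.26, -0.66, -0.71]]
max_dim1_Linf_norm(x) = 0.14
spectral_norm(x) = 0.18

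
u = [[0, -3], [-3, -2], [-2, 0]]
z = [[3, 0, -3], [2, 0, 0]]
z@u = [[6, -9], [0, -6]]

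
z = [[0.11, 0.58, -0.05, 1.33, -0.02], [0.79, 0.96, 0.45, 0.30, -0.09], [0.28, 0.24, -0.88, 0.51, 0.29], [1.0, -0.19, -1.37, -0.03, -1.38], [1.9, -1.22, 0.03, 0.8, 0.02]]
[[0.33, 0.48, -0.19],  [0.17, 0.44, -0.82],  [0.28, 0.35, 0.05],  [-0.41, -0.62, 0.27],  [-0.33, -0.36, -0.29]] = z@ [[-0.07, 0.02, -0.42], [0.26, 0.44, -0.39], [-0.09, -0.03, -0.31], [0.14, 0.17, 0.05], [0.30, 0.43, -0.14]]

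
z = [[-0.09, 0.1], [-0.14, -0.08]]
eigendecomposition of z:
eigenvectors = [[-0.03+0.64j,-0.03-0.64j], [-0.76+0.00j,(-0.76-0j)]]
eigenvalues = [(-0.08+0.12j), (-0.08-0.12j)]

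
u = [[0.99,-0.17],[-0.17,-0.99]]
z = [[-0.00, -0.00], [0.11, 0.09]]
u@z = [[-0.02, -0.02], [-0.11, -0.09]]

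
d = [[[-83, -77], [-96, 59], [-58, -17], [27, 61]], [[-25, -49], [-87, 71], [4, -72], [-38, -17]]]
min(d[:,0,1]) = -77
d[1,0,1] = -49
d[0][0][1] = -77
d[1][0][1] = -49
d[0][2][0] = -58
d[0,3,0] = 27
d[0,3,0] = 27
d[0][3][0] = 27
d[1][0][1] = -49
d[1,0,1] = -49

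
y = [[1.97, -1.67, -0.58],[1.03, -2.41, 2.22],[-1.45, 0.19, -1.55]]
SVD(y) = [[-0.45,  0.89,  -0.07], [-0.79,  -0.36,  0.49], [0.41,  0.28,  0.87]] @ diag([4.16635336648516, 2.081599003949058, 1.2857469472396406]) @ [[-0.55, 0.66, -0.51], [0.46, -0.27, -0.84], [-0.69, -0.71, -0.16]]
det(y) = 11.15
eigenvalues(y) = [(2.14+0j), (-2.06+0.98j), (-2.06-0.98j)]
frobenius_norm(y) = 4.83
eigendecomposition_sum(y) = [[1.88-0.00j, -0.72+0.00j, -0.73+0.00j], [0.07-0.00j, (-0.03+0j), -0.03+0.00j], [-0.74+0.00j, 0.28+0.00j, (0.29+0j)]] + [[0.05+0.42j, (-0.47-0.1j), 0.07+1.07j], [(0.48+0.93j), (-1.19+0.18j), (1.12+2.4j)], [-0.36+0.16j, -0.05-0.45j, (-0.92+0.37j)]] + [[(0.05-0.42j),(-0.47+0.1j),(0.07-1.07j)], [(0.48-0.93j),-1.19-0.18j,1.12-2.40j], [-0.36-0.16j,(-0.05+0.45j),(-0.92-0.37j)]]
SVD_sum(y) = [[1.05, -1.24, 0.97], [1.82, -2.16, 1.68], [-0.95, 1.13, -0.88]] + [[0.86, -0.49, -1.56], [-0.35, 0.20, 0.64], [0.27, -0.16, -0.49]] + [[0.06, 0.07, 0.01], [-0.44, -0.45, -0.10], [-0.77, -0.79, -0.18]]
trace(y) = -1.99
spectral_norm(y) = 4.17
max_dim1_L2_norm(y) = 3.43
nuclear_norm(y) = 7.53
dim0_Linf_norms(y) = [1.97, 2.41, 2.22]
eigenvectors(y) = [[-0.93+0.00j, 0.33+0.13j, (0.33-0.13j)], [(-0.03+0j), 0.88+0.00j, (0.88-0j)], [0.36+0.00j, -0.02+0.33j, -0.02-0.33j]]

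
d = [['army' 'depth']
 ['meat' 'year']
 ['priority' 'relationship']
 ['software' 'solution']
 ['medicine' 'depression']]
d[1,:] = ['meat', 'year']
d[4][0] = 'medicine'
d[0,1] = 'depth'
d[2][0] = 'priority'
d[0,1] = 'depth'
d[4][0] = 'medicine'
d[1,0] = 'meat'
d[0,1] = 'depth'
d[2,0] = 'priority'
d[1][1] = 'year'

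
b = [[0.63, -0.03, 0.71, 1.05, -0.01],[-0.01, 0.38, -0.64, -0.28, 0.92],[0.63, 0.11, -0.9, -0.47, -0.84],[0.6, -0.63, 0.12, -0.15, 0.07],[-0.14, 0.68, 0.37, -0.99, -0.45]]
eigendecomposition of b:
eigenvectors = [[-0.63+0.00j, (0.65+0j), (-0.45+0j), -0.05+0.01j, (-0.05-0.01j)], [(0.51+0j), (0.67+0j), 0.42+0.00j, (0.42+0.08j), (0.42-0.08j)], [(-0.19+0j), 0.12+0.00j, 0.64+0.00j, (-0.06-0.57j), (-0.06+0.57j)], [(-0.41+0j), 0.00+0.00j, 0.41+0.00j, 0.10+0.34j, 0.10-0.34j], [0.38+0.00j, (0.34+0j), (-0.21+0j), -0.60+0.00j, -0.60-0.00j]]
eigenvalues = [(1.55+0j), (0.73+0j), (-1.3+0j), (-0.73+0.84j), (-0.73-0.84j)]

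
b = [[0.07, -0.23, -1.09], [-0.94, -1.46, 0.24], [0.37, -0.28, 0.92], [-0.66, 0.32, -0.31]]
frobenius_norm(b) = 2.45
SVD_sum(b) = [[0.07, 0.12, -0.04], [-0.83, -1.44, 0.49], [-0.15, -0.26, 0.09], [0.02, 0.03, -0.01]] + [[-0.39, -0.08, -0.91], [-0.11, -0.02, -0.25], [0.38, 0.08, 0.88], [-0.2, -0.04, -0.47]] + [[0.39, -0.27, -0.14], [-0.00, 0.0, 0.00], [0.14, -0.1, -0.05], [-0.47, 0.33, 0.17]]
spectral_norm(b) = 1.77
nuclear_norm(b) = 4.07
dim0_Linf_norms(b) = [0.94, 1.46, 1.09]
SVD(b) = [[0.08, 0.66, -0.62], [-0.98, 0.18, 0.0], [-0.18, -0.64, -0.23], [0.02, 0.34, 0.76]] @ diag([1.7667790957924507, 1.500213111281835, 0.8014688062606576]) @ [[0.48, 0.83, -0.28], [-0.39, -0.08, -0.92], [-0.78, 0.55, 0.29]]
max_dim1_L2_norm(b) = 1.75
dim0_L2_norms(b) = [1.21, 1.54, 1.48]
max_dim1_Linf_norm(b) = 1.46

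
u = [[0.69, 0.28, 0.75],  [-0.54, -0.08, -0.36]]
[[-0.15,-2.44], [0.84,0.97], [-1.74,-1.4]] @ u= [[1.21, 0.15, 0.77], [0.06, 0.16, 0.28], [-0.44, -0.38, -0.8]]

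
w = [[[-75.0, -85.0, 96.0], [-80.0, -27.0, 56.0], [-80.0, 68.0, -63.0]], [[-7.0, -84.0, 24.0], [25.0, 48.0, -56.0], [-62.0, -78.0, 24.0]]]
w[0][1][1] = -27.0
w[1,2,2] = 24.0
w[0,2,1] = 68.0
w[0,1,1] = -27.0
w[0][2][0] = -80.0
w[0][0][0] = -75.0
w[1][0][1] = -84.0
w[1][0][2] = 24.0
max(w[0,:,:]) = 96.0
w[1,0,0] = -7.0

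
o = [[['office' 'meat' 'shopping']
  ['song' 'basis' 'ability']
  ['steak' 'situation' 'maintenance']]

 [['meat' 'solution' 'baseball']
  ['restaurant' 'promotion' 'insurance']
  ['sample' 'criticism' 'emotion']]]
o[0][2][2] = 'maintenance'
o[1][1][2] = 'insurance'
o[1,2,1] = 'criticism'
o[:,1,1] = ['basis', 'promotion']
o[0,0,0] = 'office'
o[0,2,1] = 'situation'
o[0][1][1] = 'basis'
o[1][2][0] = 'sample'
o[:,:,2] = [['shopping', 'ability', 'maintenance'], ['baseball', 'insurance', 'emotion']]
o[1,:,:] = [['meat', 'solution', 'baseball'], ['restaurant', 'promotion', 'insurance'], ['sample', 'criticism', 'emotion']]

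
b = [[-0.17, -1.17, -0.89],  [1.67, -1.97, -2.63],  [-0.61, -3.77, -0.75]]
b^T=[[-0.17, 1.67, -0.61], [-1.17, -1.97, -3.77], [-0.89, -2.63, -0.75]]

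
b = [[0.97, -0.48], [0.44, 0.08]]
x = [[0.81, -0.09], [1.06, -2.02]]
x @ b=[[0.75, -0.4], [0.14, -0.67]]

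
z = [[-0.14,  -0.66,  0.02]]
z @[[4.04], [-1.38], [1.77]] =[[0.38]]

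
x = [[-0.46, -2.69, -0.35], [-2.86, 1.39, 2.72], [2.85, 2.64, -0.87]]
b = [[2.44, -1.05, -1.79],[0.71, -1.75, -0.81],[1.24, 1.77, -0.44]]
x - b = [[-2.90, -1.64, 1.44],  [-3.57, 3.14, 3.53],  [1.61, 0.87, -0.43]]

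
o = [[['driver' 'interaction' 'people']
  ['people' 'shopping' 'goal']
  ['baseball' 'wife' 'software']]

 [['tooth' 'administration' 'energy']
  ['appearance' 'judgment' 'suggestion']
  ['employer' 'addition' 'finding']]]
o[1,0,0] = 'tooth'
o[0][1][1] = 'shopping'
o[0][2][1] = 'wife'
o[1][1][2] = 'suggestion'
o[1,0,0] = 'tooth'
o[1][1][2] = 'suggestion'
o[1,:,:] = [['tooth', 'administration', 'energy'], ['appearance', 'judgment', 'suggestion'], ['employer', 'addition', 'finding']]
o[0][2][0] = 'baseball'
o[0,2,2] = 'software'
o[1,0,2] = 'energy'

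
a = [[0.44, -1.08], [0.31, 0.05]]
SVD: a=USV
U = [[-1.0, -0.06], [-0.06, 1.0]]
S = [1.17, 0.31]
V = [[-0.39, 0.92], [0.92, 0.39]]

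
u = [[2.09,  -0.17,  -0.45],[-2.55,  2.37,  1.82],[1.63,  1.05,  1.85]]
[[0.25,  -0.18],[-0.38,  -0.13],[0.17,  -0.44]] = u @ [[0.12, -0.11], [-0.04, -0.11], [0.01, -0.08]]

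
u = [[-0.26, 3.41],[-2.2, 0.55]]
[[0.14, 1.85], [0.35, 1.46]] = u@[[-0.15, -0.54],[0.03, 0.5]]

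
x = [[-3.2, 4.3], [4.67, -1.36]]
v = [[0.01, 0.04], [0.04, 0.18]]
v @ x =[[0.15,-0.01], [0.71,-0.07]]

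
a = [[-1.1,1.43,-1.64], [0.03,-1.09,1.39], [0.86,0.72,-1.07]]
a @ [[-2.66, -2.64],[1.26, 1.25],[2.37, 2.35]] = [[0.84, 0.84], [1.84, 1.82], [-3.92, -3.88]]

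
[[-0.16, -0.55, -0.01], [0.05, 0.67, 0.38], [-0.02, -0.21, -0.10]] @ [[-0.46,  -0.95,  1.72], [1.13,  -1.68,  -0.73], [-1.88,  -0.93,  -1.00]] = [[-0.53, 1.09, 0.14], [0.02, -1.53, -0.78], [-0.04, 0.46, 0.22]]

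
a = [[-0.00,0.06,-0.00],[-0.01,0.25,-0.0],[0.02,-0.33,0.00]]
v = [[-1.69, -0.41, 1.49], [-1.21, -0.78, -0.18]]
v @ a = [[0.03, -0.7, 0.00], [0.0, -0.21, 0.0]]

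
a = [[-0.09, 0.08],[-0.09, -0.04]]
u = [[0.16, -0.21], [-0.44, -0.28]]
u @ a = [[0.00, 0.02], [0.06, -0.02]]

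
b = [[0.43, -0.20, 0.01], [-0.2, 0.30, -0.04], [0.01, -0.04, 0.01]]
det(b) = 0.00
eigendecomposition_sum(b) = [[0.37, -0.27, 0.03],  [-0.27, 0.2, -0.02],  [0.03, -0.02, 0.0]] + [[0.06, 0.07, -0.02], [0.07, 0.10, -0.02], [-0.02, -0.02, 0.0]] + [[0.0, 0.00, 0.00], [0.00, 0.00, 0.0], [0.00, 0.00, 0.00]]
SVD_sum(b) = [[0.37, -0.27, 0.03], [-0.27, 0.20, -0.02], [0.03, -0.02, 0.0]] + [[0.06, 0.07, -0.02], [0.07, 0.1, -0.02], [-0.02, -0.02, 0.0]] + [[0.0, 0.00, 0.0], [0.0, 0.00, 0.0], [0.0, 0.0, 0.00]]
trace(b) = 0.74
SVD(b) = [[-0.81, -0.59, 0.06], [0.59, -0.79, 0.17], [-0.06, 0.17, 0.98]] @ diag([0.577063580939451, 0.15932540324158256, 0.0036110158189665105]) @ [[-0.81, 0.59, -0.06],[-0.59, -0.79, 0.17],[0.06, 0.17, 0.98]]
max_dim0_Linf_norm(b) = 0.43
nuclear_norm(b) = 0.74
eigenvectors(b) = [[0.81, -0.59, 0.06], [-0.59, -0.79, 0.17], [0.06, 0.17, 0.98]]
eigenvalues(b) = [0.58, 0.16, 0.0]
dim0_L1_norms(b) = [0.64, 0.54, 0.06]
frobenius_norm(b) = 0.60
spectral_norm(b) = 0.58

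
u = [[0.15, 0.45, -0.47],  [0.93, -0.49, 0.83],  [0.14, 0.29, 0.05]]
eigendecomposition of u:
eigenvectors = [[-0.11-0.10j, (-0.11+0.1j), (0.4+0j)], [(-0.74+0j), (-0.74-0j), (-0.9+0j)], [(-0.66+0.06j), (-0.66-0.06j), (0.18+0j)]]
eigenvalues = [(0.39+0.05j), (0.39-0.05j), (-1.07+0j)]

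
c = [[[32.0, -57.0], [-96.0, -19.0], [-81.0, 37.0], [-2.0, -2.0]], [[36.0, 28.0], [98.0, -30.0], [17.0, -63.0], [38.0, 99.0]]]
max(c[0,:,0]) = 32.0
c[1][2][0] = 17.0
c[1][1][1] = -30.0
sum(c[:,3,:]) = 133.0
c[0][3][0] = -2.0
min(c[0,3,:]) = -2.0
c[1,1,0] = 98.0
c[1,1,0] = 98.0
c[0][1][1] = -19.0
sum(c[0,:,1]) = -41.0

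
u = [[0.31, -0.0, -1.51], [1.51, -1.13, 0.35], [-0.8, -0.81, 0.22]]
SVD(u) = [[0.01, 0.91, 0.41], [-1.00, -0.03, 0.08], [0.09, -0.41, 0.91]] @ diag([1.923357145855645, 1.6234780269891131, 1.0320932057569043]) @ [[-0.82,0.55,-0.18], [0.35,0.22,-0.91], [-0.46,-0.81,-0.37]]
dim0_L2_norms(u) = [1.74, 1.39, 1.57]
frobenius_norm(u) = 2.72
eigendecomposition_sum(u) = [[(0.79+0j), (0.24+0j), (-0.81+0j)], [(0.35+0j), (0.11+0j), -0.36+0.00j], [-0.67+0.00j, (-0.21-0j), (0.69-0j)]] + [[-0.24+0.27j, (-0.12-0.32j), (-0.35+0.15j)], [(0.58+0.45j), -0.62+0.29j, 0.36+0.68j], [-0.06+0.39j, -0.30-0.22j, -0.23+0.35j]] + [[-0.24-0.27j, -0.12+0.32j, -0.35-0.15j],[0.58-0.45j, -0.62-0.29j, (0.36-0.68j)],[-0.06-0.39j, (-0.3+0.22j), -0.23-0.35j]]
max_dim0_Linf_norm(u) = 1.51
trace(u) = -0.60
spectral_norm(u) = 1.92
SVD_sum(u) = [[-0.01, 0.01, -0.0], [1.57, -1.05, 0.34], [-0.14, 0.09, -0.03]] + [[0.51, 0.33, -1.35], [-0.02, -0.01, 0.05], [-0.23, -0.15, 0.6]] + [[-0.19, -0.34, -0.16], [-0.04, -0.07, -0.03], [-0.43, -0.76, -0.35]]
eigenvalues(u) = [(1.59+0j), (-1.09+0.91j), (-1.09-0.91j)]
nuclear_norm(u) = 4.58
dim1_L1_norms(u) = [1.82, 2.99, 1.83]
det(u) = 3.22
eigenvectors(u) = [[(0.72+0j), (0.03-0.4j), 0.03+0.40j], [(0.32+0j), (-0.81+0j), (-0.81-0j)], [(-0.61+0j), -0.21-0.39j, (-0.21+0.39j)]]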